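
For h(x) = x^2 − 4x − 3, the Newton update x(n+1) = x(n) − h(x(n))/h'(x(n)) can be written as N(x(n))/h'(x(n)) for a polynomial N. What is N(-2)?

h'(x) = 2x − 4.
N(x) = x·h'(x) − h(x) = x·(2x − 4) − (x^2 − 4x − 3) = x^2 + 3.
N(-2) = 7.

7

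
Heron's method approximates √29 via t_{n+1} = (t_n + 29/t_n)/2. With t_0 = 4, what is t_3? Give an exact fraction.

t_1 = (4 + 29/4)/2 = 45/8.
t_2 = (45/8 + 29/(45/8))/2 = 3881/720.
t_3 = (3881/720 + 29/(3881/720))/2 = 30095761/5588640.

30095761/5588640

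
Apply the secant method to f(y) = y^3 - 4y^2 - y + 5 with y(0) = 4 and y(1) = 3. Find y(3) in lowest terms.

f(4) = 1, f(3) = -7. y(2) = 3 - (-7)·(3 - 4)/((-7) - 1) = 31/8.
f(3) = -7, f(31/8) = -385/512. y(3) = (31/8) - (-385/512)·((31/8) - 3)/((-385/512) - (-7)) = 1819/457.

1819/457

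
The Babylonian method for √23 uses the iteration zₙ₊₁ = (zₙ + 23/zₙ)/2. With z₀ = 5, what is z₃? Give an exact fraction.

z₁ = (5 + 23/5)/2 = 24/5.
z₂ = (24/5 + 23/(24/5))/2 = 1151/240.
z₃ = (1151/240 + 23/(1151/240))/2 = 2649601/552480.

2649601/552480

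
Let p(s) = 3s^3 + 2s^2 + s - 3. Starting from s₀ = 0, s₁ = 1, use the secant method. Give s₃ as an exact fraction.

25/37

p(0) = -3, p(1) = 3. s₂ = 1 - 3·(1 - 0)/(3 - (-3)) = 1/2.
p(1) = 3, p(1/2) = -13/8. s₃ = (1/2) - (-13/8)·((1/2) - 1)/((-13/8) - 3) = 25/37.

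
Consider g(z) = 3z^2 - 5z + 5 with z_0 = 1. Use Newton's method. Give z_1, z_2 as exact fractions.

g'(z) = 6z - 5.
g(1) = 3, g'(1) = 1, so z_1 = 1 - 3/1 = -2.
g(-2) = 27, g'(-2) = -17, so z_2 = (-2) - 27/(-17) = -7/17.

z_1 = -2, z_2 = -7/17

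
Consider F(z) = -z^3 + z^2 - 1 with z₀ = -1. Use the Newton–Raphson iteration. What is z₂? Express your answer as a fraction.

-333/440

F'(z) = -3z^2 + 2z.
F(-1) = 1, F'(-1) = -5, so z₁ = (-1) - 1/(-5) = -4/5.
F(-4/5) = 19/125, F'(-4/5) = -88/25, so z₂ = (-4/5) - (19/125)/(-88/25) = -333/440.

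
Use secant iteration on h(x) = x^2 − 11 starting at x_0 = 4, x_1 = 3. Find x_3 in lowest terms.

73/22

h(4) = 5, h(3) = −2. x_2 = 3 − (−2)·(3 − 4)/((−2) − 5) = 23/7.
h(3) = −2, h(23/7) = −10/49. x_3 = (23/7) − (−10/49)·((23/7) − 3)/((−10/49) − (−2)) = 73/22.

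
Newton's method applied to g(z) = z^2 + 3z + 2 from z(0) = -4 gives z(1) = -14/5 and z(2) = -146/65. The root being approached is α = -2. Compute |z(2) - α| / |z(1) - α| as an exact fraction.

4/13

z(1) - α = -14/5 - (-2) = -14/5 + 2 = -4/5, so |z(1) - α| = 4/5.
z(2) - α = -146/65 - (-2) = -146/65 + 2 = -16/65, so |z(2) - α| = 16/65.
Ratio = (16/65) / (4/5) = 4/13.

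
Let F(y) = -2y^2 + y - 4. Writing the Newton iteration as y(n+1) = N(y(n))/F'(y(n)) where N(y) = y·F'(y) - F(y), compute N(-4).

-28

F'(y) = -4y + 1.
N(y) = y·F'(y) - F(y) = y·(-4y + 1) - (-2y^2 + y - 4) = -2y^2 + 4.
N(-4) = -28.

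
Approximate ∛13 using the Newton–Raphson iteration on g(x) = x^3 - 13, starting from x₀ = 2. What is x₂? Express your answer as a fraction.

g'(x) = 3x^2.
g(2) = -5, g'(2) = 12, so x₁ = 2 - (-5)/12 = 29/12.
g(29/12) = 1925/1728, g'(29/12) = 841/48, so x₂ = (29/12) - (1925/1728)/(841/48) = 35621/15138.

35621/15138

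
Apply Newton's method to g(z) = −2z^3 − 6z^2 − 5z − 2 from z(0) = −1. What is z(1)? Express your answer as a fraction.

0

g'(z) = −6z^2 − 12z − 5.
g(−1) = −1, g'(−1) = 1, so z(1) = (−1) − (−1)/1 = 0.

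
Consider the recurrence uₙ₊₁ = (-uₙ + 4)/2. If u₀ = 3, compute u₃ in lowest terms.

9/8

u₁ = (-3 + 4)/2 = 1/2.
u₂ = (-(1/2) + 4)/2 = 7/4.
u₃ = (-(7/4) + 4)/2 = 9/8.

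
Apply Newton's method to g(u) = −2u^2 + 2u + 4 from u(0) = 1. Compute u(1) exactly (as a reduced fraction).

g'(u) = −4u + 2.
g(1) = 4, g'(1) = −2, so u(1) = 1 − 4/(−2) = 3.

3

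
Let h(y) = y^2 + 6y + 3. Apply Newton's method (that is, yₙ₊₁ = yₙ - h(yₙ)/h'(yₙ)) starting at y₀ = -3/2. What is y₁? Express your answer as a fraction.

h'(y) = 2y + 6.
h(-3/2) = -15/4, h'(-3/2) = 3, so y₁ = (-3/2) - (-15/4)/3 = -1/4.

-1/4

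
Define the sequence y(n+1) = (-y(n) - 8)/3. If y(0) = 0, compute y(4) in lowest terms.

y(1) = (-0 - 8)/3 = -8/3.
y(2) = (-(-8/3) - 8)/3 = -16/9.
y(3) = (-(-16/9) - 8)/3 = -56/27.
y(4) = (-(-56/27) - 8)/3 = -160/81.

-160/81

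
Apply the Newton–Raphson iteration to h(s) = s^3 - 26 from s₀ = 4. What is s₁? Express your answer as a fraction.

h'(s) = 3s^2.
h(4) = 38, h'(4) = 48, so s₁ = 4 - 38/48 = 77/24.

77/24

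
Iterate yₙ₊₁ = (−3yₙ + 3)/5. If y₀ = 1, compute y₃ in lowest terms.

6/25

y₁ = (−3·1 + 3)/5 = 0.
y₂ = (−3·0 + 3)/5 = 3/5.
y₃ = (−3·(3/5) + 3)/5 = 6/25.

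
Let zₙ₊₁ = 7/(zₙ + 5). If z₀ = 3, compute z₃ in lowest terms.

329/291

z₁ = 7/(3 + 5) = 7/8.
z₂ = 7/(7/8 + 5) = 56/47.
z₃ = 7/(56/47 + 5) = 329/291.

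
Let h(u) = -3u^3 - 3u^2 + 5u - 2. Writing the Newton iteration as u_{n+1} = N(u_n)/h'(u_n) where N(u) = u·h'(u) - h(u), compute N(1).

h'(u) = -9u^2 - 6u + 5.
N(u) = u·h'(u) - h(u) = u·(-9u^2 - 6u + 5) - (-3u^3 - 3u^2 + 5u - 2) = -6u^3 - 3u^2 + 2.
N(1) = -7.

-7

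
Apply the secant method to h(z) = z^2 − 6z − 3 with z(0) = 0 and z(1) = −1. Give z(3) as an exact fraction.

h(0) = −3, h(−1) = 4. z(2) = (−1) − 4·((−1) − 0)/(4 − (−3)) = −3/7.
h(−1) = 4, h(−3/7) = −12/49. z(3) = (−3/7) − (−12/49)·((−3/7) − (−1))/((−12/49) − 4) = −6/13.

−6/13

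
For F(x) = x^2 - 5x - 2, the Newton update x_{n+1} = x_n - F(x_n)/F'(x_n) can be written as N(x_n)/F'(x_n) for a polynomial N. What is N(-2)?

F'(x) = 2x - 5.
N(x) = x·F'(x) - F(x) = x·(2x - 5) - (x^2 - 5x - 2) = x^2 + 2.
N(-2) = 6.

6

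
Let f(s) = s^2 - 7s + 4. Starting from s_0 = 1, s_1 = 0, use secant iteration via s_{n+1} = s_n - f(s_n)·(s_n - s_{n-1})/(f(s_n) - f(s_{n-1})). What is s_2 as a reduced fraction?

2/3

f(1) = -2, f(0) = 4. s_2 = 0 - 4·(0 - 1)/(4 - (-2)) = 2/3.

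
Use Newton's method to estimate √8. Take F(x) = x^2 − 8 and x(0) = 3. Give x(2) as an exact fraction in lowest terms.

577/204

F'(x) = 2x.
F(3) = 1, F'(3) = 6, so x(1) = 3 − 1/6 = 17/6.
F(17/6) = 1/36, F'(17/6) = 17/3, so x(2) = (17/6) − (1/36)/(17/3) = 577/204.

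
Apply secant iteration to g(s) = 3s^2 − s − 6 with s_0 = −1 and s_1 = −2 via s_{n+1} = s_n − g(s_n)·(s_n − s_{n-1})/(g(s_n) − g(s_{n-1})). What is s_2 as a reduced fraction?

−6/5

g(−1) = −2, g(−2) = 8. s_2 = (−2) − 8·((−2) − (−1))/(8 − (−2)) = −6/5.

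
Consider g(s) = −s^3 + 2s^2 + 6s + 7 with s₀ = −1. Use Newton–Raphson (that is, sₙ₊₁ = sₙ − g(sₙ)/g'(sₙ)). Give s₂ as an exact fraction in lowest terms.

43/9

g'(s) = −3s^2 + 4s + 6.
g(−1) = 4, g'(−1) = −1, so s₁ = (−1) − 4/(−1) = 3.
g(3) = 16, g'(3) = −9, so s₂ = 3 − 16/(−9) = 43/9.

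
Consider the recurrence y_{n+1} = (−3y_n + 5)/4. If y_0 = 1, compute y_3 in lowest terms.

19/32

y_1 = (−3·1 + 5)/4 = 1/2.
y_2 = (−3·(1/2) + 5)/4 = 7/8.
y_3 = (−3·(7/8) + 5)/4 = 19/32.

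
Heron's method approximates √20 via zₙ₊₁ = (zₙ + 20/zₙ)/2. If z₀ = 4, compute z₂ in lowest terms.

z₁ = (4 + 20/4)/2 = 9/2.
z₂ = (9/2 + 20/(9/2))/2 = 161/36.

161/36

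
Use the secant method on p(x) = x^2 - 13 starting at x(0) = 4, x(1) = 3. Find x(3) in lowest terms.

83/23

p(4) = 3, p(3) = -4. x(2) = 3 - (-4)·(3 - 4)/((-4) - 3) = 25/7.
p(3) = -4, p(25/7) = -12/49. x(3) = (25/7) - (-12/49)·((25/7) - 3)/((-12/49) - (-4)) = 83/23.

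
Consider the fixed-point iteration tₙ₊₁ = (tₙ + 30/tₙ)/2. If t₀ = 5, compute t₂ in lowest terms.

t₁ = (5 + 30/5)/2 = 11/2.
t₂ = (11/2 + 30/(11/2))/2 = 241/44.

241/44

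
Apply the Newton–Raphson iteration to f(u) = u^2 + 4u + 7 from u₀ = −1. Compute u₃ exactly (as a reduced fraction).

−3

f'(u) = 2u + 4.
f(−1) = 4, f'(−1) = 2, so u₁ = (−1) − 4/2 = −3.
f(−3) = 4, f'(−3) = −2, so u₂ = (−3) − 4/(−2) = −1.
f(−1) = 4, f'(−1) = 2, so u₃ = (−1) − 4/2 = −3.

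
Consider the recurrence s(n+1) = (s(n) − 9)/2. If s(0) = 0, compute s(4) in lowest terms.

s(1) = (0 − 9)/2 = −9/2.
s(2) = ((−9/2) − 9)/2 = −27/4.
s(3) = ((−27/4) − 9)/2 = −63/8.
s(4) = ((−63/8) − 9)/2 = −135/16.

−135/16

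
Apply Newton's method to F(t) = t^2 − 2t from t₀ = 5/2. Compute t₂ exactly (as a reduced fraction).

625/312

F'(t) = 2t − 2.
F(5/2) = 5/4, F'(5/2) = 3, so t₁ = (5/2) − (5/4)/3 = 25/12.
F(25/12) = 25/144, F'(25/12) = 13/6, so t₂ = (25/12) − (25/144)/(13/6) = 625/312.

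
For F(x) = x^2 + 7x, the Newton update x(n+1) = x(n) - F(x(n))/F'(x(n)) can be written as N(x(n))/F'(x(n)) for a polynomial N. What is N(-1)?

F'(x) = 2x + 7.
N(x) = x·F'(x) - F(x) = x·(2x + 7) - (x^2 + 7x) = x^2.
N(-1) = 1.

1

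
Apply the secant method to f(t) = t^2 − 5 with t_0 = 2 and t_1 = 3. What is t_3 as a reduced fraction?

29/13

f(2) = −1, f(3) = 4. t_2 = 3 − 4·(3 − 2)/(4 − (−1)) = 11/5.
f(3) = 4, f(11/5) = −4/25. t_3 = (11/5) − (−4/25)·((11/5) − 3)/((−4/25) − 4) = 29/13.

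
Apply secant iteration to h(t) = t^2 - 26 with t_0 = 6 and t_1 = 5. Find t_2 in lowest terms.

h(6) = 10, h(5) = -1. t_2 = 5 - (-1)·(5 - 6)/((-1) - 10) = 56/11.

56/11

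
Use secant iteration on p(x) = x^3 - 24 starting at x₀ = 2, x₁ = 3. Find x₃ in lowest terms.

p(2) = -16, p(3) = 3. x₂ = 3 - 3·(3 - 2)/(3 - (-16)) = 54/19.
p(3) = 3, p(54/19) = -7152/6859. x₃ = (54/19) - (-7152/6859)·((54/19) - 3)/((-7152/6859) - 3) = 8882/3081.

8882/3081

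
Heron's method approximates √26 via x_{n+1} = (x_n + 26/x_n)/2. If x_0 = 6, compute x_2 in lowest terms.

x_1 = (6 + 26/6)/2 = 31/6.
x_2 = (31/6 + 26/(31/6))/2 = 1897/372.

1897/372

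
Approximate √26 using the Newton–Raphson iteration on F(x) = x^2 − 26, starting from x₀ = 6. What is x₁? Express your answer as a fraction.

31/6

F'(x) = 2x.
F(6) = 10, F'(6) = 12, so x₁ = 6 − 10/12 = 31/6.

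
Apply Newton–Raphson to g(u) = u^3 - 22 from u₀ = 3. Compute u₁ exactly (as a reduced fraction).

g'(u) = 3u^2.
g(3) = 5, g'(3) = 27, so u₁ = 3 - 5/27 = 76/27.

76/27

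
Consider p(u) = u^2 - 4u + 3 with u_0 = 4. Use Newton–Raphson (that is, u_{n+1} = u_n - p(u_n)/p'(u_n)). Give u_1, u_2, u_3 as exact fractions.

u_1 = 13/4, u_2 = 121/40, u_3 = 9841/3280

p'(u) = 2u - 4.
p(4) = 3, p'(4) = 4, so u_1 = 4 - 3/4 = 13/4.
p(13/4) = 9/16, p'(13/4) = 5/2, so u_2 = (13/4) - (9/16)/(5/2) = 121/40.
p(121/40) = 81/1600, p'(121/40) = 41/20, so u_3 = (121/40) - (81/1600)/(41/20) = 9841/3280.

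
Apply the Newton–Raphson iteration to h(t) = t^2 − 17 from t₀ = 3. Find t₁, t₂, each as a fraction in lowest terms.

t₁ = 13/3, t₂ = 161/39

h'(t) = 2t.
h(3) = −8, h'(3) = 6, so t₁ = 3 − (−8)/6 = 13/3.
h(13/3) = 16/9, h'(13/3) = 26/3, so t₂ = (13/3) − (16/9)/(26/3) = 161/39.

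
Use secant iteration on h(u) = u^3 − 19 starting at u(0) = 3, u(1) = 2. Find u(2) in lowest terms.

49/19

h(3) = 8, h(2) = −11. u(2) = 2 − (−11)·(2 − 3)/((−11) − 8) = 49/19.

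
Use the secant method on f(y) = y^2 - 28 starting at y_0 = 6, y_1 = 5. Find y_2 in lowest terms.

f(6) = 8, f(5) = -3. y_2 = 5 - (-3)·(5 - 6)/((-3) - 8) = 58/11.

58/11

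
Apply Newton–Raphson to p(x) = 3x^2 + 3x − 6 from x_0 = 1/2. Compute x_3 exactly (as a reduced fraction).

p'(x) = 6x + 3.
p(1/2) = −15/4, p'(1/2) = 6, so x_1 = (1/2) − (−15/4)/6 = 9/8.
p(9/8) = 75/64, p'(9/8) = 39/4, so x_2 = (9/8) − (75/64)/(39/4) = 209/208.
p(209/208) = 1875/43264, p'(209/208) = 939/104, so x_3 = (209/208) − (1875/43264)/(939/104) = 130209/130208.

130209/130208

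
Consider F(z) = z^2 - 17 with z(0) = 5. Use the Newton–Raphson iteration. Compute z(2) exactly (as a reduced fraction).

433/105

F'(z) = 2z.
F(5) = 8, F'(5) = 10, so z(1) = 5 - 8/10 = 21/5.
F(21/5) = 16/25, F'(21/5) = 42/5, so z(2) = (21/5) - (16/25)/(42/5) = 433/105.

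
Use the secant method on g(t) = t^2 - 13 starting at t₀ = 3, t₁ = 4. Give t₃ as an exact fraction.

g(3) = -4, g(4) = 3. t₂ = 4 - 3·(4 - 3)/(3 - (-4)) = 25/7.
g(4) = 3, g(25/7) = -12/49. t₃ = (25/7) - (-12/49)·((25/7) - 4)/((-12/49) - 3) = 191/53.

191/53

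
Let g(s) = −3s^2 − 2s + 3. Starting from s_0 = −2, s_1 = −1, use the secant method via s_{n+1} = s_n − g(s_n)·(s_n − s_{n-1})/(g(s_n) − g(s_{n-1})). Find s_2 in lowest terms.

−9/7

g(−2) = −5, g(−1) = 2. s_2 = (−1) − 2·((−1) − (−2))/(2 − (−5)) = −9/7.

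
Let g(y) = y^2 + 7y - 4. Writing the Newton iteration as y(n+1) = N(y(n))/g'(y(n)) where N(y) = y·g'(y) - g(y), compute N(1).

5

g'(y) = 2y + 7.
N(y) = y·g'(y) - g(y) = y·(2y + 7) - (y^2 + 7y - 4) = y^2 + 4.
N(1) = 5.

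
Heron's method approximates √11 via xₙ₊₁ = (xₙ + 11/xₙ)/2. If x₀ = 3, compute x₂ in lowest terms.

199/60

x₁ = (3 + 11/3)/2 = 10/3.
x₂ = (10/3 + 11/(10/3))/2 = 199/60.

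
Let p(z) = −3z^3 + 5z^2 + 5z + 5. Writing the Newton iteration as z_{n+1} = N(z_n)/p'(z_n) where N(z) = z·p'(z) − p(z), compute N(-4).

p'(z) = −9z^2 + 10z + 5.
N(z) = z·p'(z) − p(z) = z·(−9z^2 + 10z + 5) − (−3z^3 + 5z^2 + 5z + 5) = −6z^3 + 5z^2 − 5.
N(-4) = 459.

459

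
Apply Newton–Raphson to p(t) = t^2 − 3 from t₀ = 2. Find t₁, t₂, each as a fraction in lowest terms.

p'(t) = 2t.
p(2) = 1, p'(2) = 4, so t₁ = 2 − 1/4 = 7/4.
p(7/4) = 1/16, p'(7/4) = 7/2, so t₂ = (7/4) − (1/16)/(7/2) = 97/56.

t₁ = 7/4, t₂ = 97/56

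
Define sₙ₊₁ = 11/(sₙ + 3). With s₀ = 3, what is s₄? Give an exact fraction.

s₁ = 11/(3 + 3) = 11/6.
s₂ = 11/(11/6 + 3) = 66/29.
s₃ = 11/(66/29 + 3) = 319/153.
s₄ = 11/(319/153 + 3) = 1683/778.

1683/778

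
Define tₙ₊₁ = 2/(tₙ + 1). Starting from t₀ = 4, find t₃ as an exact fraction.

14/17

t₁ = 2/(4 + 1) = 2/5.
t₂ = 2/(2/5 + 1) = 10/7.
t₃ = 2/(10/7 + 1) = 14/17.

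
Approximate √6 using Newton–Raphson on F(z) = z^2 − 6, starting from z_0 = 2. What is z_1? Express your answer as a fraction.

F'(z) = 2z.
F(2) = −2, F'(2) = 4, so z_1 = 2 − (−2)/4 = 5/2.

5/2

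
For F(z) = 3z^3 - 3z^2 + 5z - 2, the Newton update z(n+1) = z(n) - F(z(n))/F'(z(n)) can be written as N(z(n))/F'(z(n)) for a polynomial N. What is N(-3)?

F'(z) = 9z^2 - 6z + 5.
N(z) = z·F'(z) - F(z) = z·(9z^2 - 6z + 5) - (3z^3 - 3z^2 + 5z - 2) = 6z^3 - 3z^2 + 2.
N(-3) = -187.

-187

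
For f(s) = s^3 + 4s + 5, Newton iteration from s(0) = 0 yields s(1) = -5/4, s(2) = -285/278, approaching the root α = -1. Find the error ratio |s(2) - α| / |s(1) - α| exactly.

s(1) - α = -5/4 - (-1) = -5/4 + 1 = -1/4, so |s(1) - α| = 1/4.
s(2) - α = -285/278 - (-1) = -285/278 + 1 = -7/278, so |s(2) - α| = 7/278.
Ratio = (7/278) / (1/4) = 14/139.

14/139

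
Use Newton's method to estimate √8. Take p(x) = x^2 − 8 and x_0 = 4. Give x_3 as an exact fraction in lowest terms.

p'(x) = 2x.
p(4) = 8, p'(4) = 8, so x_1 = 4 − 8/8 = 3.
p(3) = 1, p'(3) = 6, so x_2 = 3 − 1/6 = 17/6.
p(17/6) = 1/36, p'(17/6) = 17/3, so x_3 = (17/6) − (1/36)/(17/3) = 577/204.

577/204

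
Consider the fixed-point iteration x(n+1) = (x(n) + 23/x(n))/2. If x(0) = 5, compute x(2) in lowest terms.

1151/240

x(1) = (5 + 23/5)/2 = 24/5.
x(2) = (24/5 + 23/(24/5))/2 = 1151/240.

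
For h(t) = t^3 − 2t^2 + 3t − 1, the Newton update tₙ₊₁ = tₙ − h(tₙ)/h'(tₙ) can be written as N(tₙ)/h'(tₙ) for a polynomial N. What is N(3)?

h'(t) = 3t^2 − 4t + 3.
N(t) = t·h'(t) − h(t) = t·(3t^2 − 4t + 3) − (t^3 − 2t^2 + 3t − 1) = 2t^3 − 2t^2 + 1.
N(3) = 37.

37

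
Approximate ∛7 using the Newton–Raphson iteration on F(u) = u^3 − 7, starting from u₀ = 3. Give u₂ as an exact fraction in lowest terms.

591743/301401

F'(u) = 3u^2.
F(3) = 20, F'(3) = 27, so u₁ = 3 − 20/27 = 61/27.
F(61/27) = 89200/19683, F'(61/27) = 3721/243, so u₂ = (61/27) − (89200/19683)/(3721/243) = 591743/301401.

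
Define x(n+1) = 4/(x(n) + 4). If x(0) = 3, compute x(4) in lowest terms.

39/47

x(1) = 4/(3 + 4) = 4/7.
x(2) = 4/(4/7 + 4) = 7/8.
x(3) = 4/(7/8 + 4) = 32/39.
x(4) = 4/(32/39 + 4) = 39/47.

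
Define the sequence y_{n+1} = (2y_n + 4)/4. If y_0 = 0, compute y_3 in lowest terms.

y_1 = (2·0 + 4)/4 = 1.
y_2 = (2·1 + 4)/4 = 3/2.
y_3 = (2·(3/2) + 4)/4 = 7/4.

7/4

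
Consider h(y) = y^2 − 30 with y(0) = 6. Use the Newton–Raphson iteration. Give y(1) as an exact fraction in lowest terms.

11/2

h'(y) = 2y.
h(6) = 6, h'(6) = 12, so y(1) = 6 − 6/12 = 11/2.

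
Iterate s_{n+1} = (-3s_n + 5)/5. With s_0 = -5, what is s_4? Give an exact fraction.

-13/125

s_1 = (-3·(-5) + 5)/5 = 4.
s_2 = (-3·4 + 5)/5 = -7/5.
s_3 = (-3·(-7/5) + 5)/5 = 46/25.
s_4 = (-3·(46/25) + 5)/5 = -13/125.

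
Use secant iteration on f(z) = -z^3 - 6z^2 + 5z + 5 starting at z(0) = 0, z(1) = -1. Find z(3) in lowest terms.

-29/49

f(0) = 5, f(-1) = -5. z(2) = (-1) - (-5)·((-1) - 0)/((-5) - 5) = -1/2.
f(-1) = -5, f(-1/2) = 9/8. z(3) = (-1/2) - (9/8)·((-1/2) - (-1))/((9/8) - (-5)) = -29/49.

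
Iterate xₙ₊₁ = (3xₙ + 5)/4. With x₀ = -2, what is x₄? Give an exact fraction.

x₁ = (3·(-2) + 5)/4 = -1/4.
x₂ = (3·(-1/4) + 5)/4 = 17/16.
x₃ = (3·(17/16) + 5)/4 = 131/64.
x₄ = (3·(131/64) + 5)/4 = 713/256.

713/256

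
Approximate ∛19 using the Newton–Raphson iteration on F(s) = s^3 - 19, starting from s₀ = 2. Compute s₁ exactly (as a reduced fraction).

35/12

F'(s) = 3s^2.
F(2) = -11, F'(2) = 12, so s₁ = 2 - (-11)/12 = 35/12.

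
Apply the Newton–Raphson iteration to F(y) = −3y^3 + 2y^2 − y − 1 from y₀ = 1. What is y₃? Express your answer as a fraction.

F'(y) = −9y^2 + 4y − 1.
F(1) = −3, F'(1) = −6, so y₁ = 1 − (−3)/(−6) = 1/2.
F(1/2) = −11/8, F'(1/2) = −5/4, so y₂ = (1/2) − (−11/8)/(−5/4) = −3/5.
F(−3/5) = 121/125, F'(−3/5) = −166/25, so y₃ = (−3/5) − (121/125)/(−166/25) = −377/830.

−377/830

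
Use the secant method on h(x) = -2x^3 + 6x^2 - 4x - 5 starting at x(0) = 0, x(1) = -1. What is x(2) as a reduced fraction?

h(0) = -5, h(-1) = 7. x(2) = (-1) - 7·((-1) - 0)/(7 - (-5)) = -5/12.

-5/12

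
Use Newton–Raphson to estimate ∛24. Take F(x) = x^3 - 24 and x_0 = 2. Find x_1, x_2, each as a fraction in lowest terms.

x_1 = 10/3, x_2 = 662/225

F'(x) = 3x^2.
F(2) = -16, F'(2) = 12, so x_1 = 2 - (-16)/12 = 10/3.
F(10/3) = 352/27, F'(10/3) = 100/3, so x_2 = (10/3) - (352/27)/(100/3) = 662/225.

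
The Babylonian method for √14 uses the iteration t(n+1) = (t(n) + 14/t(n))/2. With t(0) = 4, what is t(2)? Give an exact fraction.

449/120

t(1) = (4 + 14/4)/2 = 15/4.
t(2) = (15/4 + 14/(15/4))/2 = 449/120.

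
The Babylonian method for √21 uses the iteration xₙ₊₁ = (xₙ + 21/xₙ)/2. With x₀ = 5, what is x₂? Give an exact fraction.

527/115

x₁ = (5 + 21/5)/2 = 23/5.
x₂ = (23/5 + 21/(23/5))/2 = 527/115.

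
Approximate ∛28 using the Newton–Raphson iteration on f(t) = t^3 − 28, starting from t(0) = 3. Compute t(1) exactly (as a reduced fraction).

82/27

f'(t) = 3t^2.
f(3) = −1, f'(3) = 27, so t(1) = 3 − (−1)/27 = 82/27.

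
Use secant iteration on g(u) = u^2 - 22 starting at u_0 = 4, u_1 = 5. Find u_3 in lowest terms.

136/29

g(4) = -6, g(5) = 3. u_2 = 5 - 3·(5 - 4)/(3 - (-6)) = 14/3.
g(5) = 3, g(14/3) = -2/9. u_3 = (14/3) - (-2/9)·((14/3) - 5)/((-2/9) - 3) = 136/29.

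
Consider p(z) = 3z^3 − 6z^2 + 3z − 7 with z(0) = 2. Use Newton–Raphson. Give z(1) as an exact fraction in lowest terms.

31/15

p'(z) = 9z^2 − 12z + 3.
p(2) = −1, p'(2) = 15, so z(1) = 2 − (−1)/15 = 31/15.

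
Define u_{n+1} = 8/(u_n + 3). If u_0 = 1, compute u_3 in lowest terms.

40/23

u_1 = 8/(1 + 3) = 2.
u_2 = 8/(2 + 3) = 8/5.
u_3 = 8/(8/5 + 3) = 40/23.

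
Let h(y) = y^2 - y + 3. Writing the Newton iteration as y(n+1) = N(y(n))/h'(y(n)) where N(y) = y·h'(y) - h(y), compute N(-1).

-2

h'(y) = 2y - 1.
N(y) = y·h'(y) - h(y) = y·(2y - 1) - (y^2 - y + 3) = y^2 - 3.
N(-1) = -2.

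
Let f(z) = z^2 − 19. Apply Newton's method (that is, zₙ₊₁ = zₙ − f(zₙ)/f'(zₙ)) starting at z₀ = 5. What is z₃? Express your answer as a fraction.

f'(z) = 2z.
f(5) = 6, f'(5) = 10, so z₁ = 5 − 6/10 = 22/5.
f(22/5) = 9/25, f'(22/5) = 44/5, so z₂ = (22/5) − (9/25)/(44/5) = 959/220.
f(959/220) = 81/48400, f'(959/220) = 959/110, so z₃ = (959/220) − (81/48400)/(959/110) = 1839281/421960.

1839281/421960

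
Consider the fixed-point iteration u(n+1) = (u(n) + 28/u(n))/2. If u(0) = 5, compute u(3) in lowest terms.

62921681/11891080

u(1) = (5 + 28/5)/2 = 53/10.
u(2) = (53/10 + 28/(53/10))/2 = 5609/1060.
u(3) = (5609/1060 + 28/(5609/1060))/2 = 62921681/11891080.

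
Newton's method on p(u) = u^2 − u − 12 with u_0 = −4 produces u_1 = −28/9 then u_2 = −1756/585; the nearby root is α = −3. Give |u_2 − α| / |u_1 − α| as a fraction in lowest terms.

u_1 − α = −28/9 − (−3) = −28/9 + 3 = −1/9, so |u_1 − α| = 1/9.
u_2 − α = −1756/585 − (−3) = −1756/585 + 3 = −1/585, so |u_2 − α| = 1/585.
Ratio = (1/585) / (1/9) = 1/65.

1/65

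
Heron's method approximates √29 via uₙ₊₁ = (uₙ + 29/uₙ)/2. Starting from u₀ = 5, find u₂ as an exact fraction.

727/135

u₁ = (5 + 29/5)/2 = 27/5.
u₂ = (27/5 + 29/(27/5))/2 = 727/135.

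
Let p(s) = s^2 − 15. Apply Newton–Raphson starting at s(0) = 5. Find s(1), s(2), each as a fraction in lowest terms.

s(1) = 4, s(2) = 31/8

p'(s) = 2s.
p(5) = 10, p'(5) = 10, so s(1) = 5 − 10/10 = 4.
p(4) = 1, p'(4) = 8, so s(2) = 4 − 1/8 = 31/8.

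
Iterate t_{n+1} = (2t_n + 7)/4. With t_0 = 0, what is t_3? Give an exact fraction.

49/16

t_1 = (2·0 + 7)/4 = 7/4.
t_2 = (2·(7/4) + 7)/4 = 21/8.
t_3 = (2·(21/8) + 7)/4 = 49/16.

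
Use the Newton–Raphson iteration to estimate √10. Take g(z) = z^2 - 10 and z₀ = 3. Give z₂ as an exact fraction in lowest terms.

721/228

g'(z) = 2z.
g(3) = -1, g'(3) = 6, so z₁ = 3 - (-1)/6 = 19/6.
g(19/6) = 1/36, g'(19/6) = 19/3, so z₂ = (19/6) - (1/36)/(19/3) = 721/228.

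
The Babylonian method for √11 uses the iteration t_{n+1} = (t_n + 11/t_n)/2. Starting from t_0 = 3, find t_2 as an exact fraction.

199/60

t_1 = (3 + 11/3)/2 = 10/3.
t_2 = (10/3 + 11/(10/3))/2 = 199/60.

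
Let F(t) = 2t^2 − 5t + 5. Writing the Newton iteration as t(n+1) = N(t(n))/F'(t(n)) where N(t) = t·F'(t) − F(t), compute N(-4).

27

F'(t) = 4t − 5.
N(t) = t·F'(t) − F(t) = t·(4t − 5) − (2t^2 − 5t + 5) = 2t^2 − 5.
N(-4) = 27.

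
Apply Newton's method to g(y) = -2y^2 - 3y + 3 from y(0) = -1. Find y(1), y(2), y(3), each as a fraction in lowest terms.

y(1) = -5, y(2) = -53/17, y(3) = -6485/2737

g'(y) = -4y - 3.
g(-1) = 4, g'(-1) = 1, so y(1) = (-1) - 4/1 = -5.
g(-5) = -32, g'(-5) = 17, so y(2) = (-5) - (-32)/17 = -53/17.
g(-53/17) = -2048/289, g'(-53/17) = 161/17, so y(3) = (-53/17) - (-2048/289)/(161/17) = -6485/2737.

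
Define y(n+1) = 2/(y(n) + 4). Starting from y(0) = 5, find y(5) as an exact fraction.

378/841

y(1) = 2/(5 + 4) = 2/9.
y(2) = 2/(2/9 + 4) = 9/19.
y(3) = 2/(9/19 + 4) = 38/85.
y(4) = 2/(38/85 + 4) = 85/189.
y(5) = 2/(85/189 + 4) = 378/841.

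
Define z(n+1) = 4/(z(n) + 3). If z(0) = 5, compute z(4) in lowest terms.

z(1) = 4/(5 + 3) = 1/2.
z(2) = 4/(1/2 + 3) = 8/7.
z(3) = 4/(8/7 + 3) = 28/29.
z(4) = 4/(28/29 + 3) = 116/115.

116/115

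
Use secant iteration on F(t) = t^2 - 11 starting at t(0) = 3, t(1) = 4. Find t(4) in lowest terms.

F(3) = -2, F(4) = 5. t(2) = 4 - 5·(4 - 3)/(5 - (-2)) = 23/7.
F(4) = 5, F(23/7) = -10/49. t(3) = (23/7) - (-10/49)·((23/7) - 4)/((-10/49) - 5) = 169/51.
F(23/7) = -10/49, F(169/51) = -50/2601. t(4) = (169/51) - (-50/2601)·((169/51) - (23/7))/((-50/2601) - (-10/49)) = 3907/1178.

3907/1178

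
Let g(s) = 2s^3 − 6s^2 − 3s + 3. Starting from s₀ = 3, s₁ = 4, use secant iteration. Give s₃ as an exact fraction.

88245/26897

g(3) = −6, g(4) = 23. s₂ = 4 − 23·(4 − 3)/(23 − (−6)) = 93/29.
g(4) = 23, g(93/29) = −57684/24389. s₃ = (93/29) − (−57684/24389)·((93/29) − 4)/((−57684/24389) − 23) = 88245/26897.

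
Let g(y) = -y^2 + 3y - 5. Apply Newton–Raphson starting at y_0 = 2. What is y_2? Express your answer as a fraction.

4/5

g'(y) = -2y + 3.
g(2) = -3, g'(2) = -1, so y_1 = 2 - (-3)/(-1) = -1.
g(-1) = -9, g'(-1) = 5, so y_2 = (-1) - (-9)/5 = 4/5.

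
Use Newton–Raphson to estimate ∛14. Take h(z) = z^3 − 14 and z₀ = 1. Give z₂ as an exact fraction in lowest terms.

4285/1152

h'(z) = 3z^2.
h(1) = −13, h'(1) = 3, so z₁ = 1 − (−13)/3 = 16/3.
h(16/3) = 3718/27, h'(16/3) = 256/3, so z₂ = (16/3) − (3718/27)/(256/3) = 4285/1152.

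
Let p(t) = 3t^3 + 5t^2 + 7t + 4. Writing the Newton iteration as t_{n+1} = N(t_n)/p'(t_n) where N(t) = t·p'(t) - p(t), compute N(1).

7

p'(t) = 9t^2 + 10t + 7.
N(t) = t·p'(t) - p(t) = t·(9t^2 + 10t + 7) - (3t^3 + 5t^2 + 7t + 4) = 6t^3 + 5t^2 - 4.
N(1) = 7.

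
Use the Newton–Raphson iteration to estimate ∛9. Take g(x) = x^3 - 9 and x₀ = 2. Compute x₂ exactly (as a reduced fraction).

23401/11250

g'(x) = 3x^2.
g(2) = -1, g'(2) = 12, so x₁ = 2 - (-1)/12 = 25/12.
g(25/12) = 73/1728, g'(25/12) = 625/48, so x₂ = (25/12) - (73/1728)/(625/48) = 23401/11250.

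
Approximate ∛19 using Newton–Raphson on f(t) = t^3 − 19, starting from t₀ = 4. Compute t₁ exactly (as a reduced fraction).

49/16

f'(t) = 3t^2.
f(4) = 45, f'(4) = 48, so t₁ = 4 − 45/48 = 49/16.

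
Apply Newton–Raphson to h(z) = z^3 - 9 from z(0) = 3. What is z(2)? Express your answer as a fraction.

h'(z) = 3z^2.
h(3) = 18, h'(3) = 27, so z(1) = 3 - 18/27 = 7/3.
h(7/3) = 100/27, h'(7/3) = 49/3, so z(2) = (7/3) - (100/27)/(49/3) = 929/441.

929/441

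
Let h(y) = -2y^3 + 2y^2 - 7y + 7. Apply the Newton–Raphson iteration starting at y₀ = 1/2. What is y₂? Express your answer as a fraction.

3037/3029

h'(y) = -6y^2 + 4y - 7.
h(1/2) = 15/4, h'(1/2) = -13/2, so y₁ = (1/2) - (15/4)/(-13/2) = 14/13.
h(14/13) = -1575/2197, h'(14/13) = -1631/169, so y₂ = (14/13) - (-1575/2197)/(-1631/169) = 3037/3029.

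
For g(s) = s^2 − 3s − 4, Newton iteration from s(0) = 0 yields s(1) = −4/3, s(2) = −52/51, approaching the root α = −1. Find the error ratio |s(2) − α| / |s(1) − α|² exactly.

s(1) − α = −4/3 − (−1) = −4/3 + 1 = −1/3, so |s(1) − α| = 1/3.
s(2) − α = −52/51 − (−1) = −52/51 + 1 = −1/51, so |s(2) − α| = 1/51.
|s(1) − α|² = 1/9.
Ratio = (1/51) / (1/9) = 3/17.

3/17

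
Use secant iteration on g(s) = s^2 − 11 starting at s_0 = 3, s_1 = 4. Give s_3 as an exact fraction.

169/51

g(3) = −2, g(4) = 5. s_2 = 4 − 5·(4 − 3)/(5 − (−2)) = 23/7.
g(4) = 5, g(23/7) = −10/49. s_3 = (23/7) − (−10/49)·((23/7) − 4)/((−10/49) − 5) = 169/51.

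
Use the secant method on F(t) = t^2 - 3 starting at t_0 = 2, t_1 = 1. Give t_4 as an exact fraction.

71/41

F(2) = 1, F(1) = -2. t_2 = 1 - (-2)·(1 - 2)/((-2) - 1) = 5/3.
F(1) = -2, F(5/3) = -2/9. t_3 = (5/3) - (-2/9)·((5/3) - 1)/((-2/9) - (-2)) = 7/4.
F(5/3) = -2/9, F(7/4) = 1/16. t_4 = (7/4) - (1/16)·((7/4) - (5/3))/((1/16) - (-2/9)) = 71/41.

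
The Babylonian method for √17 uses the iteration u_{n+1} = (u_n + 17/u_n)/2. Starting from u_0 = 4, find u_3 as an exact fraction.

9478657/2298912

u_1 = (4 + 17/4)/2 = 33/8.
u_2 = (33/8 + 17/(33/8))/2 = 2177/528.
u_3 = (2177/528 + 17/(2177/528))/2 = 9478657/2298912.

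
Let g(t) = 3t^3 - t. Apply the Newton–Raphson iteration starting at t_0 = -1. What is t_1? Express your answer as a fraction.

g'(t) = 9t^2 - 1.
g(-1) = -2, g'(-1) = 8, so t_1 = (-1) - (-2)/8 = -3/4.

-3/4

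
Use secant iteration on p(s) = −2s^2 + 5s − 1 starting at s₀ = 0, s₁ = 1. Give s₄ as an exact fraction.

19/85

p(0) = −1, p(1) = 2. s₂ = 1 − 2·(1 − 0)/(2 − (−1)) = 1/3.
p(1) = 2, p(1/3) = 4/9. s₃ = (1/3) − (4/9)·((1/3) − 1)/((4/9) − 2) = 1/7.
p(1/3) = 4/9, p(1/7) = −16/49. s₄ = (1/7) − (−16/49)·((1/7) − (1/3))/((−16/49) − (4/9)) = 19/85.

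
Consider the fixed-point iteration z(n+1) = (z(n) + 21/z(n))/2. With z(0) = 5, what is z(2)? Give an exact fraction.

527/115

z(1) = (5 + 21/5)/2 = 23/5.
z(2) = (23/5 + 21/(23/5))/2 = 527/115.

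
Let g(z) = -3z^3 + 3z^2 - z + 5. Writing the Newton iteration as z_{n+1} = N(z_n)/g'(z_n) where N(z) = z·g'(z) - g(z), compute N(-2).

g'(z) = -9z^2 + 6z - 1.
N(z) = z·g'(z) - g(z) = z·(-9z^2 + 6z - 1) - (-3z^3 + 3z^2 - z + 5) = -6z^3 + 3z^2 - 5.
N(-2) = 55.

55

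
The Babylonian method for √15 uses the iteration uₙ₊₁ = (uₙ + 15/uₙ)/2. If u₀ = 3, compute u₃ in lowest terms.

1921/496

u₁ = (3 + 15/3)/2 = 4.
u₂ = (4 + 15/4)/2 = 31/8.
u₃ = (31/8 + 15/(31/8))/2 = 1921/496.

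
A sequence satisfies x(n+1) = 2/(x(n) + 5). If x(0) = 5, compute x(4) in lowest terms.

35/94

x(1) = 2/(5 + 5) = 1/5.
x(2) = 2/(1/5 + 5) = 5/13.
x(3) = 2/(5/13 + 5) = 13/35.
x(4) = 2/(13/35 + 5) = 35/94.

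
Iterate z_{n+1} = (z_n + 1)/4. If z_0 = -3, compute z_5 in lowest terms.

z_1 = ((-3) + 1)/4 = -1/2.
z_2 = ((-1/2) + 1)/4 = 1/8.
z_3 = ((1/8) + 1)/4 = 9/32.
z_4 = ((9/32) + 1)/4 = 41/128.
z_5 = ((41/128) + 1)/4 = 169/512.

169/512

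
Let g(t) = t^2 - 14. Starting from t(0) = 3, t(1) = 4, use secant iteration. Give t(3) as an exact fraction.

g(3) = -5, g(4) = 2. t(2) = 4 - 2·(4 - 3)/(2 - (-5)) = 26/7.
g(4) = 2, g(26/7) = -10/49. t(3) = (26/7) - (-10/49)·((26/7) - 4)/((-10/49) - 2) = 101/27.

101/27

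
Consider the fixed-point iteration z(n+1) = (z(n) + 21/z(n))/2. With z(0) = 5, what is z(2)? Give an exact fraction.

z(1) = (5 + 21/5)/2 = 23/5.
z(2) = (23/5 + 21/(23/5))/2 = 527/115.

527/115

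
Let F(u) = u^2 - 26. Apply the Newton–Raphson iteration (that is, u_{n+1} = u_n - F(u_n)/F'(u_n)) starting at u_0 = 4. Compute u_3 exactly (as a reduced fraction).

1468273/287952

F'(u) = 2u.
F(4) = -10, F'(4) = 8, so u_1 = 4 - (-10)/8 = 21/4.
F(21/4) = 25/16, F'(21/4) = 21/2, so u_2 = (21/4) - (25/16)/(21/2) = 857/168.
F(857/168) = 625/28224, F'(857/168) = 857/84, so u_3 = (857/168) - (625/28224)/(857/84) = 1468273/287952.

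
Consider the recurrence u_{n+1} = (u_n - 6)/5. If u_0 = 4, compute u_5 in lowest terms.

-4682/3125

u_1 = (4 - 6)/5 = -2/5.
u_2 = ((-2/5) - 6)/5 = -32/25.
u_3 = ((-32/25) - 6)/5 = -182/125.
u_4 = ((-182/125) - 6)/5 = -932/625.
u_5 = ((-932/625) - 6)/5 = -4682/3125.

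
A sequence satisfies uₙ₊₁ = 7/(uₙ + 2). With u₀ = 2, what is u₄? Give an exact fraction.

406/221

u₁ = 7/(2 + 2) = 7/4.
u₂ = 7/(7/4 + 2) = 28/15.
u₃ = 7/(28/15 + 2) = 105/58.
u₄ = 7/(105/58 + 2) = 406/221.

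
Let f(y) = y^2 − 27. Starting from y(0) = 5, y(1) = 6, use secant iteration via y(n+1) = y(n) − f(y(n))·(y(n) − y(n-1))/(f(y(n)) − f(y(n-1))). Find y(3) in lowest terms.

f(5) = −2, f(6) = 9. y(2) = 6 − 9·(6 − 5)/(9 − (−2)) = 57/11.
f(6) = 9, f(57/11) = −18/121. y(3) = (57/11) − (−18/121)·((57/11) − 6)/((−18/121) − 9) = 213/41.

213/41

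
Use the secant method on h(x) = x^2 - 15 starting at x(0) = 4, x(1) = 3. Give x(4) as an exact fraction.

1677/433

h(4) = 1, h(3) = -6. x(2) = 3 - (-6)·(3 - 4)/((-6) - 1) = 27/7.
h(3) = -6, h(27/7) = -6/49. x(3) = (27/7) - (-6/49)·((27/7) - 3)/((-6/49) - (-6)) = 31/8.
h(27/7) = -6/49, h(31/8) = 1/64. x(4) = (31/8) - (1/64)·((31/8) - (27/7))/((1/64) - (-6/49)) = 1677/433.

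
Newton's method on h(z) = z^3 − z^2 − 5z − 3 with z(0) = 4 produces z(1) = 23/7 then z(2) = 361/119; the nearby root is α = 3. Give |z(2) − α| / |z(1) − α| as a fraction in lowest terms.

2/17

z(1) − α = 23/7 − 3 = 2/7, so |z(1) − α| = 2/7.
z(2) − α = 361/119 − 3 = 4/119, so |z(2) − α| = 4/119.
Ratio = (4/119) / (2/7) = 2/17.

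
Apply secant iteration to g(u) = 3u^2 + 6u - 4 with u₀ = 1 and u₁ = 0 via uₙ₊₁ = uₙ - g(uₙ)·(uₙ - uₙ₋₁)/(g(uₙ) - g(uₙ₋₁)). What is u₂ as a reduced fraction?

g(1) = 5, g(0) = -4. u₂ = 0 - (-4)·(0 - 1)/((-4) - 5) = 4/9.

4/9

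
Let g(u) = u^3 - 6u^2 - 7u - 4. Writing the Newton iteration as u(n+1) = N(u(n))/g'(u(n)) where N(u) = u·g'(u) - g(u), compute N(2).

g'(u) = 3u^2 - 12u - 7.
N(u) = u·g'(u) - g(u) = u·(3u^2 - 12u - 7) - (u^3 - 6u^2 - 7u - 4) = 2u^3 - 6u^2 + 4.
N(2) = -4.

-4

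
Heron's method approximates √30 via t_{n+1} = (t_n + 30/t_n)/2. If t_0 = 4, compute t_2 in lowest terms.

t_1 = (4 + 30/4)/2 = 23/4.
t_2 = (23/4 + 30/(23/4))/2 = 1009/184.

1009/184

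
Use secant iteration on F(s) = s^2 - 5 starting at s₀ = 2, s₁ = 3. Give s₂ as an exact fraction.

F(2) = -1, F(3) = 4. s₂ = 3 - 4·(3 - 2)/(4 - (-1)) = 11/5.

11/5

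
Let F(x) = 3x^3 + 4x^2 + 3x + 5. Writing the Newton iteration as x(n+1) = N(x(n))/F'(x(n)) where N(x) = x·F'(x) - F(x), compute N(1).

5

F'(x) = 9x^2 + 8x + 3.
N(x) = x·F'(x) - F(x) = x·(9x^2 + 8x + 3) - (3x^3 + 4x^2 + 3x + 5) = 6x^3 + 4x^2 - 5.
N(1) = 5.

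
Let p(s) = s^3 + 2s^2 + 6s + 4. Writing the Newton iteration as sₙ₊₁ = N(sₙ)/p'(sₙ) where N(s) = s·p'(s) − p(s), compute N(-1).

p'(s) = 3s^2 + 4s + 6.
N(s) = s·p'(s) − p(s) = s·(3s^2 + 4s + 6) − (s^3 + 2s^2 + 6s + 4) = 2s^3 + 2s^2 − 4.
N(-1) = −4.

−4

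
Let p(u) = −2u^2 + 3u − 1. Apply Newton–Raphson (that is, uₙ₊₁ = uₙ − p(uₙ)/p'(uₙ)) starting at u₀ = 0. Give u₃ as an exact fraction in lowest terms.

127/255

p'(u) = −4u + 3.
p(0) = −1, p'(0) = 3, so u₁ = 0 − (−1)/3 = 1/3.
p(1/3) = −2/9, p'(1/3) = 5/3, so u₂ = (1/3) − (−2/9)/(5/3) = 7/15.
p(7/15) = −8/225, p'(7/15) = 17/15, so u₃ = (7/15) − (−8/225)/(17/15) = 127/255.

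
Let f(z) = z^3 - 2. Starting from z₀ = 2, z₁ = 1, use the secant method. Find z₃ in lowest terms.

218/169

f(2) = 6, f(1) = -1. z₂ = 1 - (-1)·(1 - 2)/((-1) - 6) = 8/7.
f(1) = -1, f(8/7) = -174/343. z₃ = (8/7) - (-174/343)·((8/7) - 1)/((-174/343) - (-1)) = 218/169.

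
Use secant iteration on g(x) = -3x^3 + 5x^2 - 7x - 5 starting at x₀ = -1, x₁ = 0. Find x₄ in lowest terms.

g(-1) = 10, g(0) = -5. x₂ = 0 - (-5)·(0 - (-1))/((-5) - 10) = -1/3.
g(0) = -5, g(-1/3) = -2. x₃ = (-1/3) - (-2)·((-1/3) - 0)/((-2) - (-5)) = -5/9.
g(-1/3) = -2, g(-5/9) = 230/243. x₄ = (-5/9) - (230/243)·((-5/9) - (-1/3))/((230/243) - (-2)) = -260/537.

-260/537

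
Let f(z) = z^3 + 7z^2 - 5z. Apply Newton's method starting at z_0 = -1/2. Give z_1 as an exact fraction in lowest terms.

-2/15

f'(z) = 3z^2 + 14z - 5.
f(-1/2) = 33/8, f'(-1/2) = -45/4, so z_1 = (-1/2) - (33/8)/(-45/4) = -2/15.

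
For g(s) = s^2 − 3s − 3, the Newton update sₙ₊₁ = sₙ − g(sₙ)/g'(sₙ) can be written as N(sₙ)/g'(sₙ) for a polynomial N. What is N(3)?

g'(s) = 2s − 3.
N(s) = s·g'(s) − g(s) = s·(2s − 3) − (s^2 − 3s − 3) = s^2 + 3.
N(3) = 12.

12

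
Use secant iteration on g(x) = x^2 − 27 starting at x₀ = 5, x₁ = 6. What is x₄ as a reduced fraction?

1351/260

g(5) = −2, g(6) = 9. x₂ = 6 − 9·(6 − 5)/(9 − (−2)) = 57/11.
g(6) = 9, g(57/11) = −18/121. x₃ = (57/11) − (−18/121)·((57/11) − 6)/((−18/121) − 9) = 213/41.
g(57/11) = −18/121, g(213/41) = −18/1681. x₄ = (213/41) − (−18/1681)·((213/41) − (57/11))/((−18/1681) − (−18/121)) = 1351/260.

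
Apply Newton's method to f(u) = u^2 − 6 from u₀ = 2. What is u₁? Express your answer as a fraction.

f'(u) = 2u.
f(2) = −2, f'(2) = 4, so u₁ = 2 − (−2)/4 = 5/2.

5/2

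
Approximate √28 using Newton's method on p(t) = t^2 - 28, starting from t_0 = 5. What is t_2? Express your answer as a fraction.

5609/1060

p'(t) = 2t.
p(5) = -3, p'(5) = 10, so t_1 = 5 - (-3)/10 = 53/10.
p(53/10) = 9/100, p'(53/10) = 53/5, so t_2 = (53/10) - (9/100)/(53/5) = 5609/1060.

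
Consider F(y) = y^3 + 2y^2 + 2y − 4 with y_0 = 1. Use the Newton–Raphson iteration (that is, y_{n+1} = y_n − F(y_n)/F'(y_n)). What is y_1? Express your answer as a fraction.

8/9

F'(y) = 3y^2 + 4y + 2.
F(1) = 1, F'(1) = 9, so y_1 = 1 − 1/9 = 8/9.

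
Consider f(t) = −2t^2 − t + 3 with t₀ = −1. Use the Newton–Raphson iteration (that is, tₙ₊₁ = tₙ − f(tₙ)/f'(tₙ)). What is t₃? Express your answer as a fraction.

−19661/13107

f'(t) = −4t − 1.
f(−1) = 2, f'(−1) = 3, so t₁ = (−1) − 2/3 = −5/3.
f(−5/3) = −8/9, f'(−5/3) = 17/3, so t₂ = (−5/3) − (−8/9)/(17/3) = −77/51.
f(−77/51) = −128/2601, f'(−77/51) = 257/51, so t₃ = (−77/51) − (−128/2601)/(257/51) = −19661/13107.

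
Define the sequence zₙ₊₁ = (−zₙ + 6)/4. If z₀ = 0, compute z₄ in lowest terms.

z₁ = (−0 + 6)/4 = 3/2.
z₂ = (−(3/2) + 6)/4 = 9/8.
z₃ = (−(9/8) + 6)/4 = 39/32.
z₄ = (−(39/32) + 6)/4 = 153/128.

153/128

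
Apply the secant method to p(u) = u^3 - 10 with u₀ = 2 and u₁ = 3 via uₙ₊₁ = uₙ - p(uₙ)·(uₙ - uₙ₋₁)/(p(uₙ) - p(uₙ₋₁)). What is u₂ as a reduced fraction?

40/19

p(2) = -2, p(3) = 17. u₂ = 3 - 17·(3 - 2)/(17 - (-2)) = 40/19.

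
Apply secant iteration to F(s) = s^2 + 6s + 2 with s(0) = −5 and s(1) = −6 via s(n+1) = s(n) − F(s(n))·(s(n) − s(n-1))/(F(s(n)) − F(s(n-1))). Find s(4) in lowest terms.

F(−5) = −3, F(−6) = 2. s(2) = (−6) − 2·((−6) − (−5))/(2 − (−3)) = −28/5.
F(−6) = 2, F(−28/5) = −6/25. s(3) = (−28/5) − (−6/25)·((−28/5) − (−6))/((−6/25) − 2) = −79/14.
F(−28/5) = −6/25, F(−79/14) = −3/196. s(4) = (−79/14) − (−3/196)·((−79/14) − (−28/5))/((−3/196) − (−6/25)) = −2072/367.

−2072/367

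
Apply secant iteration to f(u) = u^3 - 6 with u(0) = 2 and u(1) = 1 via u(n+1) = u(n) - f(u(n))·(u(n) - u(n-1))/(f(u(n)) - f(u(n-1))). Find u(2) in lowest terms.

f(2) = 2, f(1) = -5. u(2) = 1 - (-5)·(1 - 2)/((-5) - 2) = 12/7.

12/7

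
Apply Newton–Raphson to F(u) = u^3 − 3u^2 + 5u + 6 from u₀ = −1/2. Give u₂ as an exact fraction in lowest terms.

F'(u) = 3u^2 − 6u + 5.
F(−1/2) = 21/8, F'(−1/2) = 35/4, so u₁ = (−1/2) − (21/8)/(35/4) = −4/5.
F(−4/5) = −54/125, F'(−4/5) = 293/25, so u₂ = (−4/5) − (−54/125)/(293/25) = −1118/1465.

−1118/1465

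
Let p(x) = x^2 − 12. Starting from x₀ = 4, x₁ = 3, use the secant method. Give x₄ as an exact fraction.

p(4) = 4, p(3) = −3. x₂ = 3 − (−3)·(3 − 4)/((−3) − 4) = 24/7.
p(3) = −3, p(24/7) = −12/49. x₃ = (24/7) − (−12/49)·((24/7) − 3)/((−12/49) − (−3)) = 52/15.
p(24/7) = −12/49, p(52/15) = 4/225. x₄ = (52/15) − (4/225)·((52/15) − (24/7))/((4/225) − (−12/49)) = 627/181.

627/181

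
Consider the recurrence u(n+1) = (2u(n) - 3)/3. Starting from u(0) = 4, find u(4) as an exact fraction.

u(1) = (2·4 - 3)/3 = 5/3.
u(2) = (2·(5/3) - 3)/3 = 1/9.
u(3) = (2·(1/9) - 3)/3 = -25/27.
u(4) = (2·(-25/27) - 3)/3 = -131/81.

-131/81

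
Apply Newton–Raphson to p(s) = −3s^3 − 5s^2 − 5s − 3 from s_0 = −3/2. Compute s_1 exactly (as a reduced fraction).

−48/41

p'(s) = −9s^2 − 10s − 5.
p(−3/2) = 27/8, p'(−3/2) = −41/4, so s_1 = (−3/2) − (27/8)/(−41/4) = −48/41.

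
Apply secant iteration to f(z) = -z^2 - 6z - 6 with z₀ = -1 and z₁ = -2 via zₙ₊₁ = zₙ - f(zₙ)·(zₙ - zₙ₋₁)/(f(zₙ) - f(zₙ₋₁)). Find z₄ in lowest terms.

f(-1) = -1, f(-2) = 2. z₂ = (-2) - 2·((-2) - (-1))/(2 - (-1)) = -4/3.
f(-2) = 2, f(-4/3) = 2/9. z₃ = (-4/3) - (2/9)·((-4/3) - (-2))/((2/9) - 2) = -5/4.
f(-4/3) = 2/9, f(-5/4) = -1/16. z₄ = (-5/4) - (-1/16)·((-5/4) - (-4/3))/((-1/16) - (2/9)) = -52/41.

-52/41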